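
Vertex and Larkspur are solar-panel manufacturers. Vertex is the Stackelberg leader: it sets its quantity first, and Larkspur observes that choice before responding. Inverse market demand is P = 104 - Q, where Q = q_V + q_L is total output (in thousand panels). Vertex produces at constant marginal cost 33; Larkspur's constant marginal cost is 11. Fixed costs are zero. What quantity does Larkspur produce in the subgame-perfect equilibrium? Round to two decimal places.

34.25

Solve by backward induction. Given q_V, the follower Larkspur maximises π_L = (104 - q_V - q_L)q_L - 11q_L.
Follower FOC: 93 - q_V - 2q_L = 0, so q_L(q_V) = (93 - q_V)/2.
The leader anticipates this reaction. Substituting into P = 104 - Q gives P = 115/2 - (1/2)q_V, so π_V = (115/2 - (1/2)q_V)q_V - 33q_V.
Maximising: ∂π_V/∂q_V = 49/2 - q_V = 0, giving q_V = 49/2.
Then q_L = (93 - 49/2)/2 = 137/4.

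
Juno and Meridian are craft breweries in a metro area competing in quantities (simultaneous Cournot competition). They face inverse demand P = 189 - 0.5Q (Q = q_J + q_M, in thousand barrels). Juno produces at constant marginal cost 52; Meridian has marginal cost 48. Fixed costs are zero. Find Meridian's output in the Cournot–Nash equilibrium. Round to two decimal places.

Juno's profit: π_J = (189 - 0.5Q)q_J - (52q_J). Setting ∂π_J/∂q_J = 0: 137 - q_J - (1/2)(q_M) = 0.
Meridian's profit: π_M = (189 - 0.5Q)q_M - (48q_M). Setting ∂π_M/∂q_M = 0: 141 - q_M - (1/2)(q_J) = 0.
So q_J = (137 - (1/2)q_M) and q_M = (141 - (1/2)q_J).
Substituting one into the other gives q_J = 266/3 and q_M = 290/3.

96.67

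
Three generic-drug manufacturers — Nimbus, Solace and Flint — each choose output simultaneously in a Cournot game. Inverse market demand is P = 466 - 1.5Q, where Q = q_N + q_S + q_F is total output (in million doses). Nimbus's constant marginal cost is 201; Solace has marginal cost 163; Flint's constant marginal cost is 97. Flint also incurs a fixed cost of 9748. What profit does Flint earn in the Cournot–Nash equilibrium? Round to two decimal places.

Nimbus's profit: π_N = (466 - 1.5Q)q_N - (201q_N). Setting ∂π_N/∂q_N = 0: 265 - 3q_N - (3/2)(q_S + q_F) = 0.
Solace's profit: π_S = (466 - 1.5Q)q_S - (163q_S). Setting ∂π_S/∂q_S = 0: 303 - 3q_S - (3/2)(q_N + q_F) = 0.
Flint's first-order condition: 369 - 3q_F - (3/2)(q_N + q_S) = 0.
Adding the 3 conditions: 937 − 3Q − 3Q = 0, i.e. Q = 937/6.
Back-substituting: q_N = (265 − 937/4)/(3/2) = 41/2, q_S = (303 − 937/4)/(3/2) = 275/6, q_F = (369 − 937/4)/(3/2) = 539/6.
Price P = 466 - (3/2)·(937/6) = 927/4.
Flint's profit: (927/4 - 97)·(539/6) - 9748 = 2357.0417.

2357.04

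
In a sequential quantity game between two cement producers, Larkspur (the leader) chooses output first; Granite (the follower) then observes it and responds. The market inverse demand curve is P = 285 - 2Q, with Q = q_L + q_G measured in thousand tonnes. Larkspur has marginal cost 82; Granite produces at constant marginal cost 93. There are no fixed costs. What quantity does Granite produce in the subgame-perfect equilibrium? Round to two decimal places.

Solve by backward induction. Given q_L, the follower Granite maximises π_G = (285 - 2q_L - 2q_G)q_G - 93q_G.
Setting the follower's marginal profit to zero, 192 - 2q_L - 4q_G = 0, i.e. q_G = (192 - 2q_L)/4.
Larkspur substitutes q_G(q_L) into its own profit: π_L = q_L(285 - 2q_L - (192 - 2q_L)/2) - 82q_L = (189 - q_L)q_L - 82q_L.
Maximising: ∂π_L/∂q_L = 107 - 2q_L = 0, giving q_L = 107/2.
Then q_G = (192 - 2·(107/2))/4 = 85/4.

21.25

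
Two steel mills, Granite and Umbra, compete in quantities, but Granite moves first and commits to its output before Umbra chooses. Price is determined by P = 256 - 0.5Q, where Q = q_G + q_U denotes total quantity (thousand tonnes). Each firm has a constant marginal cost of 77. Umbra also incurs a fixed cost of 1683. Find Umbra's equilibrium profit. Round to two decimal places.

The follower Umbra best-responds to any q_G: π_U = (256 - 0.5Q)q_U - 77q_U.
Setting the follower's marginal profit to zero, 179 - (1/2)q_G - q_U = 0, i.e. q_U = (179 - (1/2)q_G).
The leader anticipates this reaction. Substituting into P = 256 - 0.5Q gives P = 333/2 - (1/4)q_G, so π_G = (333/2 - (1/4)q_G)q_G - 77q_G.
The leader's first-order condition 179/2 - (1/2)q_G = 0 yields q_G = 179.
Then q_U = (179 - (1/2)·179) = 179/2.
Price P = 256 - (1/2)·(537/2) = 487/4.
Umbra's profit: (487/4 - 77)·(179/2) - 1683 = 2322.1250.

2322.13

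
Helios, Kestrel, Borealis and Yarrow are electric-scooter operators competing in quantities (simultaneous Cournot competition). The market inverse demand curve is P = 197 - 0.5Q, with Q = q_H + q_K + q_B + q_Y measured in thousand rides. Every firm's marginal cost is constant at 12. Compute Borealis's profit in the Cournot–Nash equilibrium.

2738

Each firm earns π_i = (197 - 0.5Q)q_i - 12q_i.
First-order condition (treating rivals' output as given): 185 - q_i - (1/2)·Σ_{j≠i} q_j = 0.
With identical firms every q_j equals q_i, so Σ_{j≠i} q_j = 3q_i and 185 = (5/2)q_i, giving q_i = 74.
Price P = 197 - (1/2)·296 = 49.
Borealis's profit: (49 - 12)·74 = 2738.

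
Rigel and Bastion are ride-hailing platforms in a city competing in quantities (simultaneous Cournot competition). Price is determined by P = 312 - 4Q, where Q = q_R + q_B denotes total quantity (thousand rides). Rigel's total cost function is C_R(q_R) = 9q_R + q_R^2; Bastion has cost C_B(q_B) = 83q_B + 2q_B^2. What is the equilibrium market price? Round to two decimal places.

165.92

Rigel's profit: π_R = (312 - 4Q)q_R - (9q_R + q_R²). Setting ∂π_R/∂q_R = 0: 303 - 10q_R - 4(q_B) = 0.
Bastion's profit: π_B = (312 - 4Q)q_B - (83q_B + 2q_B²). Setting ∂π_B/∂q_B = 0: 229 - 12q_B - 4(q_R) = 0.
So q_R = (303 - 4q_B)/10 and q_B = (229 - 4q_R)/12.
Substituting one into the other gives q_R = 340/13 and q_B = 539/52.
Total output Q = 1899/52, so price P = 312 - 4·(1899/52) = 165.9231.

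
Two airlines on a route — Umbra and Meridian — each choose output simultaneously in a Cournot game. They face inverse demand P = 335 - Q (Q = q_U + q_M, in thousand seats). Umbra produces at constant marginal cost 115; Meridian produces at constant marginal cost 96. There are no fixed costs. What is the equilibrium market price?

Umbra's profit: π_U = (335 - Q)q_U - (115q_U). Setting ∂π_U/∂q_U = 0: 220 - 2q_U - (q_M) = 0.
Meridian's first-order condition: 239 - 2q_M - (q_U) = 0.
Best responses: q_U = (220 - q_M)/2, q_M = (239 - q_U)/2.
Substituting one into the other gives q_U = 67 and q_M = 86.
Total output Q = 153, so price P = 335 - 153 = 182.

182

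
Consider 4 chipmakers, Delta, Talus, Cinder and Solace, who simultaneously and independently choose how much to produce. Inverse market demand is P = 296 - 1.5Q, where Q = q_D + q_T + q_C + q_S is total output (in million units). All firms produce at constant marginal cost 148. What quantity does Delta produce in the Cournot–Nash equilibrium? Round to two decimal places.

19.73

A representative firm's profit is π_i = q_i(296 - 1.5Q) - 148q_i.
Setting ∂π_i/∂q_i = 0 with rivals' quantities fixed: 148 - 3q_i - (3/2)·Σ_{j≠i} q_j = 0.
With identical firms every q_j equals q_i, so Σ_{j≠i} q_j = 3q_i and 148 = (15/2)q_i, giving q_i = 296/15.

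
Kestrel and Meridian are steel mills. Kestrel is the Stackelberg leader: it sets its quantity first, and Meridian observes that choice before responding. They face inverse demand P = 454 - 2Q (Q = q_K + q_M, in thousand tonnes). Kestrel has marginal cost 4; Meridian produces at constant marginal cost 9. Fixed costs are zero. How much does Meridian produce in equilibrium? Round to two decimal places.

The follower Meridian best-responds to any q_K: π_M = (454 - 2Q)q_M - 9q_M.
Follower FOC: 445 - 2q_K - 4q_M = 0, so q_M(q_K) = (445 - 2q_K)/4.
Kestrel substitutes q_M(q_K) into its own profit: π_K = q_K(454 - 2q_K - (445 - 2q_K)/2) - 4q_K = (463/2 - q_K)q_K - 4q_K.
Maximising: ∂π_K/∂q_K = 455/2 - 2q_K = 0, giving q_K = 455/4.
Then q_M = (445 - 2·(455/4))/4 = 435/8.

54.38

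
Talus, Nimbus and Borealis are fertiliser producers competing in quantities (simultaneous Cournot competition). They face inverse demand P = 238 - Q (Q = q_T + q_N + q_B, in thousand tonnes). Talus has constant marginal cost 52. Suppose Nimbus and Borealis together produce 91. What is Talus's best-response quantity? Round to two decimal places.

47.50

With rivals' combined output fixed at 91, Talus's profit is π_T = (238 - 91 - q_T)q_T - (52q_T) = (147 - q_T)q_T - (52q_T).
∂π_T/∂q_T = 95 - 2q_T = 0, so q_T = 95/2.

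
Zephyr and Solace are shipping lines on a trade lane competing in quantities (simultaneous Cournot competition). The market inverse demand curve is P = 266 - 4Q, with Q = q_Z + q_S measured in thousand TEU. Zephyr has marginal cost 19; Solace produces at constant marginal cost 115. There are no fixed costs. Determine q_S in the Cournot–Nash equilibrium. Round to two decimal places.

4.58

Zephyr's profit: π_Z = (266 - 4Q)q_Z - (19q_Z). Setting ∂π_Z/∂q_Z = 0: 247 - 8q_Z - 4(q_S) = 0.
Solace's profit: π_S = (266 - 4Q)q_S - (115q_S). Setting ∂π_S/∂q_S = 0: 151 - 8q_S - 4(q_Z) = 0.
Rearranging gives the reaction functions q_Z = (247 - 4q_S)/8 and q_S = (151 - 4q_Z)/8.
Substituting one into the other gives q_Z = 343/12 and q_S = 55/12.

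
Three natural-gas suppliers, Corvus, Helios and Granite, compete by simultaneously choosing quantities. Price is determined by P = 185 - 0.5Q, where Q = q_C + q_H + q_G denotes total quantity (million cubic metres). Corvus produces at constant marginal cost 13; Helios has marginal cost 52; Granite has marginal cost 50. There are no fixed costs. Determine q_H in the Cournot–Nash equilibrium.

46

Corvus's profit: π_C = (185 - 0.5Q)q_C - (13q_C). Setting ∂π_C/∂q_C = 0: 172 - q_C - (1/2)(q_H + q_G) = 0.
Helios's first-order condition: 133 - q_H - (1/2)(q_C + q_G) = 0.
Granite's profit: π_G = (185 - 0.5Q)q_G - (50q_G). Setting ∂π_G/∂q_G = 0: 135 - q_G - (1/2)(q_C + q_H) = 0.
Summing all 3 equations gives 440 − 2Q = 0, hence Q = 220.
Back-substituting: q_C = (172 − 110)/(1/2) = 124, q_H = (133 − 110)/(1/2) = 46, q_G = (135 − 110)/(1/2) = 50.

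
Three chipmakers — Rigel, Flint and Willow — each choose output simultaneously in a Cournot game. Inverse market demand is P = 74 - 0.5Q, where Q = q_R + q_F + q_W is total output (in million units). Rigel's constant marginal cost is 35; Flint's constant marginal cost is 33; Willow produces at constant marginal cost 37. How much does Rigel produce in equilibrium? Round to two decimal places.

Rigel's profit: π_R = (74 - 0.5Q)q_R - (35q_R). Setting ∂π_R/∂q_R = 0: 39 - q_R - (1/2)(q_F + q_W) = 0.
Flint's first-order condition: 41 - q_F - (1/2)(q_R + q_W) = 0.
Willow's first-order condition: 37 - q_W - (1/2)(q_R + q_F) = 0.
Adding the 3 first-order conditions: 117 − 2Q = 0, so Q = 117/2.
Back-substituting: q_R = (39 − 117/4)/(1/2) = 39/2, q_F = (41 − 117/4)/(1/2) = 47/2, q_W = (37 − 117/4)/(1/2) = 31/2.

19.50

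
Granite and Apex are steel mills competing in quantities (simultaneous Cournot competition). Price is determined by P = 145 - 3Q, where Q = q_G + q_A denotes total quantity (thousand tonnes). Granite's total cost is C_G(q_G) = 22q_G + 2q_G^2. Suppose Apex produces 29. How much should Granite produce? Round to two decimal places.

3.60

With the rival's output fixed at 29, Granite's profit is π_G = (145 - 3·29 - 3q_G)q_G - (22q_G + 2q_G²) = (58 - 3q_G)q_G - (22q_G + 2q_G²).
∂π_G/∂q_G = 36 - 10q_G = 0, so q_G = 18/5.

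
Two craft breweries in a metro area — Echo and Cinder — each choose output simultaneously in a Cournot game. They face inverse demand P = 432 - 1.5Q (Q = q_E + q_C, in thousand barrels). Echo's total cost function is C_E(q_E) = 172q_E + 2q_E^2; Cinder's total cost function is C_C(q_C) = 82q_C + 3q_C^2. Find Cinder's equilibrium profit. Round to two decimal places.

Echo's profit: π_E = (432 - 1.5Q)q_E - (172q_E + 2q_E²). Setting ∂π_E/∂q_E = 0: 260 - 7q_E - (3/2)(q_C) = 0.
Cinder's first-order condition: 350 - 9q_C - (3/2)(q_E) = 0.
Best responses: q_E = (260 - (3/2)q_C)/7, q_C = (350 - (3/2)q_E)/9.
Substituting one into the other gives q_E = 29.8765 and q_C = 33.9095.
Price P = 432 - (3/2)·63.7860 = 336.3210.
Cinder's profit: 336.3210·33.9095 - 82·33.9095 - 3·33.9095² = 5174.3332.

5174.33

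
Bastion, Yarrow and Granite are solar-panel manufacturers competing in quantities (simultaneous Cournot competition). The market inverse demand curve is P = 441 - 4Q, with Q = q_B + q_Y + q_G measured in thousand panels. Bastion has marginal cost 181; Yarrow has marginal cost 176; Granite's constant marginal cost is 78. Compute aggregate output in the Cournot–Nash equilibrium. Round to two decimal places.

Bastion's profit: π_B = (441 - 4Q)q_B - (181q_B). Setting ∂π_B/∂q_B = 0: 260 - 8q_B - 4(q_Y + q_G) = 0.
Yarrow's profit: π_Y = (441 - 4Q)q_Y - (176q_Y). Setting ∂π_Y/∂q_Y = 0: 265 - 8q_Y - 4(q_B + q_G) = 0.
Granite's profit: π_G = (441 - 4Q)q_G - (78q_G). Setting ∂π_G/∂q_G = 0: 363 - 8q_G - 4(q_B + q_Y) = 0.
Summing all 3 equations gives 888 − 16Q = 0, hence Q = 111/2.
Back-substituting: q_B = (260 − 222)/4 = 19/2, q_Y = (265 − 222)/4 = 43/4, q_G = (363 − 222)/4 = 141/4.
Total output Q = 19/2 + 43/4 + 141/4 = 111/2.

55.50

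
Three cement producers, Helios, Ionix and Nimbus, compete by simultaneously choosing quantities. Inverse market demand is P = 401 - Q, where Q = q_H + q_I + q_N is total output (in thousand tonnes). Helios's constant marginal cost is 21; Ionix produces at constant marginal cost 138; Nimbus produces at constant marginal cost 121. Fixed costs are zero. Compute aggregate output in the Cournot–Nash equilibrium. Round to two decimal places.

230.75

Helios's profit: π_H = (401 - Q)q_H - (21q_H). Setting ∂π_H/∂q_H = 0: 380 - 2q_H - (q_I + q_N) = 0.
Ionix's first-order condition: 263 - 2q_I - (q_H + q_N) = 0.
Nimbus's first-order condition: 280 - 2q_N - (q_H + q_I) = 0.
Summing all 3 equations gives 923 − 4Q = 0, hence Q = 923/4.
Back-substituting: q_H = (380 − 923/4) = 597/4, q_I = (263 − 923/4) = 129/4, q_N = (280 − 923/4) = 197/4.
Total output Q = 597/4 + 129/4 + 197/4 = 923/4.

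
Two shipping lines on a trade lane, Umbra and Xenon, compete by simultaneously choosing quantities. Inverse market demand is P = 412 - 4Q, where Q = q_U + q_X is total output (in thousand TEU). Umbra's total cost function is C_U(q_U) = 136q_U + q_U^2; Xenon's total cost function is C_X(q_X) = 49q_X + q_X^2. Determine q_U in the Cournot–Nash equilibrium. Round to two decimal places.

15.57

Umbra's profit: π_U = (412 - 4Q)q_U - (136q_U + q_U²). Setting ∂π_U/∂q_U = 0: 276 - 10q_U - 4(q_X) = 0.
Xenon's first-order condition: 363 - 10q_X - 4(q_U) = 0.
Rearranging gives the reaction functions q_U = (276 - 4q_X)/10 and q_X = (363 - 4q_U)/10.
Substituting one into the other gives q_U = 109/7 and q_X = 421/14.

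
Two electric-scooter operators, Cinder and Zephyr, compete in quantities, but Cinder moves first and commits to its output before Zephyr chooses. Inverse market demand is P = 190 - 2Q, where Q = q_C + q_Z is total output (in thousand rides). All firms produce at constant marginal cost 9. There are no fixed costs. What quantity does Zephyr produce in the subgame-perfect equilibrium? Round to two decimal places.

The follower Zephyr best-responds to any q_C: π_Z = (190 - 2Q)q_Z - 9q_Z.
Setting the follower's marginal profit to zero, 181 - 2q_C - 4q_Z = 0, i.e. q_Z = (181 - 2q_C)/4.
The leader anticipates this reaction. Substituting into P = 190 - 2Q gives P = 199/2 - q_C, so π_C = (199/2 - q_C)q_C - 9q_C.
Leader FOC: 181/2 - 2q_C = 0, so q_C = 181/4.
Then q_Z = (181 - 2·(181/4))/4 = 181/8.

22.63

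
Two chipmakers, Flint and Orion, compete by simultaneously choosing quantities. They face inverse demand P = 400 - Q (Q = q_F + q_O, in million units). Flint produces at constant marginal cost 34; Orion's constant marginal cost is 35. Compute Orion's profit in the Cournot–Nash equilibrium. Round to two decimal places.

Flint's profit: π_F = (400 - Q)q_F - (34q_F). Setting ∂π_F/∂q_F = 0: 366 - 2q_F - (q_O) = 0.
Orion's profit: π_O = (400 - Q)q_O - (35q_O). Setting ∂π_O/∂q_O = 0: 365 - 2q_O - (q_F) = 0.
So q_F = (366 - q_O)/2 and q_O = (365 - q_F)/2.
Substituting one into the other gives q_F = 367/3 and q_O = 364/3.
Price P = 400 - 731/3 = 469/3.
Orion's profit: (469/3 - 35)·(364/3) = 14721.7778.

14721.78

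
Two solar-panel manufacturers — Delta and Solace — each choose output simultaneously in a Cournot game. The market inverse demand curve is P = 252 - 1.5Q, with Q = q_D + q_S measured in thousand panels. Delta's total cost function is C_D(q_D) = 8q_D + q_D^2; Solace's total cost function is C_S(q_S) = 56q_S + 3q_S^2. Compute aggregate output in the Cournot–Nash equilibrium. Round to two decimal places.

Delta's profit: π_D = (252 - 1.5Q)q_D - (8q_D + q_D²). Setting ∂π_D/∂q_D = 0: 244 - 5q_D - (3/2)(q_S) = 0.
Solace's profit: π_S = (252 - 1.5Q)q_S - (56q_S + 3q_S²). Setting ∂π_S/∂q_S = 0: 196 - 9q_S - (3/2)(q_D) = 0.
Best responses: q_D = (244 - (3/2)q_S)/5, q_S = (196 - (3/2)q_D)/9.
Solving the pair: q_D = 44.4912, q_S = 14.3626.
Total output Q = 44.4912 + 14.3626 = 58.8538.

58.85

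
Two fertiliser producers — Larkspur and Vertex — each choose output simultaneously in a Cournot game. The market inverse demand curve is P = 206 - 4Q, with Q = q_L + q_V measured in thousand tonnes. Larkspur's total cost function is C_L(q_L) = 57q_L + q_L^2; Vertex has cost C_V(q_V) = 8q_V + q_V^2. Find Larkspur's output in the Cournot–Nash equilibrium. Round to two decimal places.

Larkspur's profit: π_L = (206 - 4Q)q_L - (57q_L + q_L²). Setting ∂π_L/∂q_L = 0: 149 - 10q_L - 4(q_V) = 0.
Vertex's profit: π_V = (206 - 4Q)q_V - (8q_V + q_V²). Setting ∂π_V/∂q_V = 0: 198 - 10q_V - 4(q_L) = 0.
Best responses: q_L = (149 - 4q_V)/10, q_V = (198 - 4q_L)/10.
Solving the pair: q_L = 349/42, q_V = 346/21.

8.31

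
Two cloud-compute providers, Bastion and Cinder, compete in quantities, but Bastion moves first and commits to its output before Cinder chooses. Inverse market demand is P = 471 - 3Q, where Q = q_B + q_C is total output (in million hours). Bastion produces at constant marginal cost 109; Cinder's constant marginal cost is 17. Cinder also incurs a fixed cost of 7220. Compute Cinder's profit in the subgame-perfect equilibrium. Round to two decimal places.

Solve by backward induction. Given q_B, the follower Cinder maximises π_C = (471 - 3q_B - 3q_C)q_C - 17q_C.
∂π_C/∂q_C = 454 - 3q_B - 6q_C = 0 gives the reaction function q_C = (454 - 3q_B)/6.
The leader anticipates this reaction. Substituting into P = 471 - 3Q gives P = 244 - (3/2)q_B, so π_B = (244 - (3/2)q_B)q_B - 109q_B.
The leader's first-order condition 135 - 3q_B = 0 yields q_B = 45.
Then q_C = (454 - 3·45)/6 = 319/6.
Price P = 471 - 3·(589/6) = 353/2.
Cinder's profit: (353/2 - 17)·(319/6) - 7220 = 1260.0833.

1260.08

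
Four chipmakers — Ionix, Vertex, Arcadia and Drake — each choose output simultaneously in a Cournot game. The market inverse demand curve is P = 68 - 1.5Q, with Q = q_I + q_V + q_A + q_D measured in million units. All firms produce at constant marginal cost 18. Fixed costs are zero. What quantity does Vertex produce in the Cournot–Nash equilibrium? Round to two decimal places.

A representative firm's profit is π_i = q_i(68 - 1.5Q) - 18q_i.
First-order condition (treating rivals' output as given): 50 - 3q_i - (3/2)·Σ_{j≠i} q_j = 0.
With identical firms every q_j equals q_i, so Σ_{j≠i} q_j = 3q_i and 50 = (15/2)q_i, giving q_i = 20/3.

6.67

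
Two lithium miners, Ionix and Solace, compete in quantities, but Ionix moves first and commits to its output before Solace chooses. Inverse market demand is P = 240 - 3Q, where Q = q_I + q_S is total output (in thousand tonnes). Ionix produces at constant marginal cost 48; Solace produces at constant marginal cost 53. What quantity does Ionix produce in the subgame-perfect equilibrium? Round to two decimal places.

The follower Solace best-responds to any q_I: π_S = (240 - 3Q)q_S - 53q_S.
∂π_S/∂q_S = 187 - 3q_I - 6q_S = 0 gives the reaction function q_S = (187 - 3q_I)/6.
The leader anticipates this reaction. Substituting into P = 240 - 3Q gives P = 293/2 - (3/2)q_I, so π_I = (293/2 - (3/2)q_I)q_I - 48q_I.
The leader's first-order condition 197/2 - 3q_I = 0 yields q_I = 197/6.
Then q_S = (187 - 3·(197/6))/6 = 59/4.

32.83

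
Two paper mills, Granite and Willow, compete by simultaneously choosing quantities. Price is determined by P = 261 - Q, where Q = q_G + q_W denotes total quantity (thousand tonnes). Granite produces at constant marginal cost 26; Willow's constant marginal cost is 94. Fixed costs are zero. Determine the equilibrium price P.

Granite's profit: π_G = (261 - Q)q_G - (26q_G). Setting ∂π_G/∂q_G = 0: 235 - 2q_G - (q_W) = 0.
Willow's profit: π_W = (261 - Q)q_W - (94q_W). Setting ∂π_W/∂q_W = 0: 167 - 2q_W - (q_G) = 0.
So q_G = (235 - q_W)/2 and q_W = (167 - q_G)/2.
Substituting one into the other gives q_G = 101 and q_W = 33.
Total output Q = 134, so price P = 261 - 134 = 127.

127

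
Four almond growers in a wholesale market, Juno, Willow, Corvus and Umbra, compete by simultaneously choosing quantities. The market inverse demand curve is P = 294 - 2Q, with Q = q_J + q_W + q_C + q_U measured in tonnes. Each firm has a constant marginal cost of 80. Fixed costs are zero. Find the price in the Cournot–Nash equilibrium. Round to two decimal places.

Each firm earns π_i = (294 - 2Q)q_i - 80q_i.
Setting ∂π_i/∂q_i = 0 with rivals' quantities fixed: 214 - 4q_i - 2·Σ_{j≠i} q_j = 0.
By symmetry each firm produces the same amount; substituting Σ_{j≠i} q_j = 3q_i yields q_i = 214/10 = 107/5.
Total output Q = 428/5, so price P = 294 - 2·(428/5) = 614/5.

122.80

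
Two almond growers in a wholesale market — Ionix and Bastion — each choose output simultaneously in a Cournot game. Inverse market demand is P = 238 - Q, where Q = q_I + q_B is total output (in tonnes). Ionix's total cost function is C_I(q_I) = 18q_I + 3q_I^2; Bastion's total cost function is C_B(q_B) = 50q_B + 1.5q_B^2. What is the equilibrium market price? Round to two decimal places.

181.69

Ionix's profit: π_I = (238 - Q)q_I - (18q_I + 3q_I²). Setting ∂π_I/∂q_I = 0: 220 - 8q_I - (q_B) = 0.
Bastion's first-order condition: 188 - 5q_B - (q_I) = 0.
Rearranging gives the reaction functions q_I = (220 - q_B)/8 and q_B = (188 - q_I)/5.
Substituting one into the other gives q_I = 304/13 and q_B = 428/13.
Total output Q = 732/13, so price P = 238 - 732/13 = 181.6923.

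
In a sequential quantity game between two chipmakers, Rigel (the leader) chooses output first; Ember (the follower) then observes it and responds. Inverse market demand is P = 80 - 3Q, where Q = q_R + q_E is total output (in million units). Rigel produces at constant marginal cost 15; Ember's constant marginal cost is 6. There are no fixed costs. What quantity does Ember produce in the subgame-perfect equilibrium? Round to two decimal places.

Solve by backward induction. Given q_R, the follower Ember maximises π_E = (80 - 3q_R - 3q_E)q_E - 6q_E.
∂π_E/∂q_E = 74 - 3q_R - 6q_E = 0 gives the reaction function q_E = (74 - 3q_R)/6.
Rigel substitutes q_E(q_R) into its own profit: π_R = q_R(80 - 3q_R - (74 - 3q_R)/2) - 15q_R = (43 - (3/2)q_R)q_R - 15q_R.
Leader FOC: 28 - 3q_R = 0, so q_R = 28/3.
Then q_E = (74 - 3·(28/3))/6 = 23/3.

7.67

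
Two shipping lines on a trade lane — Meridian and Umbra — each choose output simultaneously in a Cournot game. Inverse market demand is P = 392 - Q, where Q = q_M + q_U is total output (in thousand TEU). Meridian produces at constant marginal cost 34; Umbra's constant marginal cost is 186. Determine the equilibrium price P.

Meridian's profit: π_M = (392 - Q)q_M - (34q_M). Setting ∂π_M/∂q_M = 0: 358 - 2q_M - (q_U) = 0.
Umbra's first-order condition: 206 - 2q_U - (q_M) = 0.
Best responses: q_M = (358 - q_U)/2, q_U = (206 - q_M)/2.
Substituting one into the other gives q_M = 170 and q_U = 18.
Total output Q = 188, so price P = 392 - 188 = 204.

204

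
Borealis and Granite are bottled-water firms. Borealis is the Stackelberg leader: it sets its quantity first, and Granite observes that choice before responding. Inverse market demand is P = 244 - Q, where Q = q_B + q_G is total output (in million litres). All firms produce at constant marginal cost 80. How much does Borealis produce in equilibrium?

82

Solve by backward induction. Given q_B, the follower Granite maximises π_G = (244 - q_B - q_G)q_G - 80q_G.
Follower FOC: 164 - q_B - 2q_G = 0, so q_G(q_B) = (164 - q_B)/2.
Borealis substitutes q_G(q_B) into its own profit: π_B = q_B(244 - q_B - (164 - q_B)/2) - 80q_B = (162 - (1/2)q_B)q_B - 80q_B.
Maximising: ∂π_B/∂q_B = 82 - q_B = 0, giving q_B = 82.
Then q_G = (164 - 82)/2 = 41.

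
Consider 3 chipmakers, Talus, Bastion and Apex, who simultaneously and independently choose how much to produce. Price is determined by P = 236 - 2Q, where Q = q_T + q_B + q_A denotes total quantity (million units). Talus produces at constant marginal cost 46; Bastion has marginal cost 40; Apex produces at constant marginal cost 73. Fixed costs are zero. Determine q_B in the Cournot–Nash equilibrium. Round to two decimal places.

29.38

Talus's profit: π_T = (236 - 2Q)q_T - (46q_T). Setting ∂π_T/∂q_T = 0: 190 - 4q_T - 2(q_B + q_A) = 0.
Bastion's first-order condition: 196 - 4q_B - 2(q_T + q_A) = 0.
Apex's profit: π_A = (236 - 2Q)q_A - (73q_A). Setting ∂π_A/∂q_A = 0: 163 - 4q_A - 2(q_T + q_B) = 0.
Summing all 3 equations gives 549 − 8Q = 0, hence Q = 549/8.
Back-substituting: q_T = (190 − 549/4)/2 = 211/8, q_B = (196 − 549/4)/2 = 235/8, q_A = (163 − 549/4)/2 = 103/8.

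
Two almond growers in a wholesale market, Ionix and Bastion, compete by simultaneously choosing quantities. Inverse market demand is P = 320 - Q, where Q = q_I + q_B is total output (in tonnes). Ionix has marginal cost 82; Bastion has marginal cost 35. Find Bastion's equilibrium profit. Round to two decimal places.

Ionix's profit: π_I = (320 - Q)q_I - (82q_I). Setting ∂π_I/∂q_I = 0: 238 - 2q_I - (q_B) = 0.
Bastion's profit: π_B = (320 - Q)q_B - (35q_B). Setting ∂π_B/∂q_B = 0: 285 - 2q_B - (q_I) = 0.
So q_I = (238 - q_B)/2 and q_B = (285 - q_I)/2.
Solving the pair: q_I = 191/3, q_B = 332/3.
Price P = 320 - 523/3 = 437/3.
Bastion's profit: (437/3 - 35)·(332/3) = 12247.1111.

12247.11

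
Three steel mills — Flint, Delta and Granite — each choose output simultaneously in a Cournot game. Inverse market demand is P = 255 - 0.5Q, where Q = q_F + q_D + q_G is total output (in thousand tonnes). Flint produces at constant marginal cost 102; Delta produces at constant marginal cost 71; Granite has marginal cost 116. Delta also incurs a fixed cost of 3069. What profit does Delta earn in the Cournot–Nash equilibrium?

Flint's profit: π_F = (255 - 0.5Q)q_F - (102q_F). Setting ∂π_F/∂q_F = 0: 153 - q_F - (1/2)(q_D + q_G) = 0.
Delta's first-order condition: 184 - q_D - (1/2)(q_F + q_G) = 0.
Granite's first-order condition: 139 - q_G - (1/2)(q_F + q_D) = 0.
Adding the 3 conditions: 476 − Q − Q = 0, i.e. Q = 238.
Back-substituting: q_F = (153 − 119)/(1/2) = 68, q_D = (184 − 119)/(1/2) = 130, q_G = (139 − 119)/(1/2) = 40.
Price P = 255 - (1/2)·238 = 136.
Delta's profit: (136 - 71)·130 - 3069 = 5381.

5381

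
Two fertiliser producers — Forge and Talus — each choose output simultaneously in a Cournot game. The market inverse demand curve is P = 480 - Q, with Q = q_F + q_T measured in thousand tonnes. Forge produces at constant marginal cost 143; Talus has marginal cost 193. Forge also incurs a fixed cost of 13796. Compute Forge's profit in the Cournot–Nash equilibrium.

Forge's profit: π_F = (480 - Q)q_F - (143q_F). Setting ∂π_F/∂q_F = 0: 337 - 2q_F - (q_T) = 0.
Talus's first-order condition: 287 - 2q_T - (q_F) = 0.
Best responses: q_F = (337 - q_T)/2, q_T = (287 - q_F)/2.
Solving the pair: q_F = 129, q_T = 79.
Price P = 480 - 208 = 272.
Forge's profit: (272 - 143)·129 - 13796 = 2845.

2845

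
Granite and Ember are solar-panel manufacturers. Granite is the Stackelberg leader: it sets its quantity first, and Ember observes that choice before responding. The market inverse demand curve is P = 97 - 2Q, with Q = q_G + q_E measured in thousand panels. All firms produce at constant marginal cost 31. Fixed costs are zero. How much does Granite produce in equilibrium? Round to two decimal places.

The follower Ember best-responds to any q_G: π_E = (97 - 2Q)q_E - 31q_E.
Follower FOC: 66 - 2q_G - 4q_E = 0, so q_E(q_G) = (66 - 2q_G)/4.
Granite substitutes q_E(q_G) into its own profit: π_G = q_G(97 - 2q_G - (66 - 2q_G)/2) - 31q_G = (64 - q_G)q_G - 31q_G.
The leader's first-order condition 33 - 2q_G = 0 yields q_G = 33/2.
Then q_E = (66 - 2·(33/2))/4 = 33/4.

16.50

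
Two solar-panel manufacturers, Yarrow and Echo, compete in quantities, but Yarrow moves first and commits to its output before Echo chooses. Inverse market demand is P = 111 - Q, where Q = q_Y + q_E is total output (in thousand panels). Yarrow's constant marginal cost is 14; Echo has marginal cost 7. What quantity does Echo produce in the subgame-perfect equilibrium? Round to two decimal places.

29.50

The follower Echo best-responds to any q_Y: π_E = (111 - Q)q_E - 7q_E.
Setting the follower's marginal profit to zero, 104 - q_Y - 2q_E = 0, i.e. q_E = (104 - q_Y)/2.
The leader anticipates this reaction. Substituting into P = 111 - Q gives P = 59 - (1/2)q_Y, so π_Y = (59 - (1/2)q_Y)q_Y - 14q_Y.
The leader's first-order condition 45 - q_Y = 0 yields q_Y = 45.
Then q_E = (104 - 45)/2 = 59/2.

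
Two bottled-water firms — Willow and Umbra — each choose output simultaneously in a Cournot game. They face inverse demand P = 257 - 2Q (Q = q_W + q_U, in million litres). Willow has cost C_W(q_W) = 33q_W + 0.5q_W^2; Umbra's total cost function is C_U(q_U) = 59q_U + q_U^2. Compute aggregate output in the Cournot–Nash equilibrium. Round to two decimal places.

57.31

Willow's profit: π_W = (257 - 2Q)q_W - (33q_W + (1/2)q_W²). Setting ∂π_W/∂q_W = 0: 224 - 5q_W - 2(q_U) = 0.
Umbra's first-order condition: 198 - 6q_U - 2(q_W) = 0.
So q_W = (224 - 2q_U)/5 and q_U = (198 - 2q_W)/6.
Solving the pair: q_W = 474/13, q_U = 271/13.
Total output Q = 474/13 + 271/13 = 745/13.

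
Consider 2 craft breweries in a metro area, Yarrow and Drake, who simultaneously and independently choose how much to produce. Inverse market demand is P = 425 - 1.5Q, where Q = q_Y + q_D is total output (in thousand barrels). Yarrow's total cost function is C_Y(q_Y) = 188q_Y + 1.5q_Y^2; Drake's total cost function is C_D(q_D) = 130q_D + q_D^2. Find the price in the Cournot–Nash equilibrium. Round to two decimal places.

308.41

Yarrow's profit: π_Y = (425 - 1.5Q)q_Y - (188q_Y + (3/2)q_Y²). Setting ∂π_Y/∂q_Y = 0: 237 - 6q_Y - (3/2)(q_D) = 0.
Drake's profit: π_D = (425 - 1.5Q)q_D - (130q_D + q_D²). Setting ∂π_D/∂q_D = 0: 295 - 5q_D - (3/2)(q_Y) = 0.
Best responses: q_Y = (237 - (3/2)q_D)/6, q_D = (295 - (3/2)q_Y)/5.
Solving the pair: q_Y = 990/37, q_D = 1886/37.
Total output Q = 77.7297, so price P = 425 - (3/2)·77.7297 = 308.4054.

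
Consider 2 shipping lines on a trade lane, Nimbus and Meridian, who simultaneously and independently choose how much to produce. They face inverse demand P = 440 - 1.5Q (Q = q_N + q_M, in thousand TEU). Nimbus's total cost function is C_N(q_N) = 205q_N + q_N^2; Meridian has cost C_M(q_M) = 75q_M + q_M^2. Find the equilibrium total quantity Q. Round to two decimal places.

Nimbus's profit: π_N = (440 - 1.5Q)q_N - (205q_N + q_N²). Setting ∂π_N/∂q_N = 0: 235 - 5q_N - (3/2)(q_M) = 0.
Meridian's profit: π_M = (440 - 1.5Q)q_M - (75q_M + q_M²). Setting ∂π_M/∂q_M = 0: 365 - 5q_M - (3/2)(q_N) = 0.
Best responses: q_N = (235 - (3/2)q_M)/5, q_M = (365 - (3/2)q_N)/5.
Solving the pair: q_N = 27.5824, q_M = 64.7253.
Total output Q = 27.5824 + 64.7253 = 1200/13.

92.31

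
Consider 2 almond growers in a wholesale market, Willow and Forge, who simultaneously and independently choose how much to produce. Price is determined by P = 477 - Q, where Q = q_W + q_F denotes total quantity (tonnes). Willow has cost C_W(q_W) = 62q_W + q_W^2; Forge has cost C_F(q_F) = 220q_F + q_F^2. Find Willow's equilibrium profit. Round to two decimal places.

17496.97

Willow's profit: π_W = (477 - Q)q_W - (62q_W + q_W²). Setting ∂π_W/∂q_W = 0: 415 - 4q_W - (q_F) = 0.
Forge's profit: π_F = (477 - Q)q_F - (220q_F + q_F²). Setting ∂π_F/∂q_F = 0: 257 - 4q_F - (q_W) = 0.
Rearranging gives the reaction functions q_W = (415 - q_F)/4 and q_F = (257 - q_W)/4.
Substituting one into the other gives q_W = 1403/15 and q_F = 613/15.
Price P = 477 - 672/5 = 1713/5.
Willow's profit: (1713/5)·(1403/15) - 62·(1403/15) - (1403/15)² = 17496.9689.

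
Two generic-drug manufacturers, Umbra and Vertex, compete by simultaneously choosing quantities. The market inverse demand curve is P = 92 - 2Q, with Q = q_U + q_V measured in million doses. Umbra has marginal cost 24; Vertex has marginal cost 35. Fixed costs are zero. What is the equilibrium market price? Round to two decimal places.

50.33

Umbra's profit: π_U = (92 - 2Q)q_U - (24q_U). Setting ∂π_U/∂q_U = 0: 68 - 4q_U - 2(q_V) = 0.
Vertex's first-order condition: 57 - 4q_V - 2(q_U) = 0.
Best responses: q_U = (68 - 2q_V)/4, q_V = (57 - 2q_U)/4.
Substituting one into the other gives q_U = 79/6 and q_V = 23/3.
Total output Q = 125/6, so price P = 92 - 2·(125/6) = 151/3.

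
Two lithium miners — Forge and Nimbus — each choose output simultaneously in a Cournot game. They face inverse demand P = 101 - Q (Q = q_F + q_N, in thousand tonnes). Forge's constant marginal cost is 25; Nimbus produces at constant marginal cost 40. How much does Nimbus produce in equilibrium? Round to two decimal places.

15.33

Forge's profit: π_F = (101 - Q)q_F - (25q_F). Setting ∂π_F/∂q_F = 0: 76 - 2q_F - (q_N) = 0.
Nimbus's profit: π_N = (101 - Q)q_N - (40q_N). Setting ∂π_N/∂q_N = 0: 61 - 2q_N - (q_F) = 0.
So q_F = (76 - q_N)/2 and q_N = (61 - q_F)/2.
Solving the pair: q_F = 91/3, q_N = 46/3.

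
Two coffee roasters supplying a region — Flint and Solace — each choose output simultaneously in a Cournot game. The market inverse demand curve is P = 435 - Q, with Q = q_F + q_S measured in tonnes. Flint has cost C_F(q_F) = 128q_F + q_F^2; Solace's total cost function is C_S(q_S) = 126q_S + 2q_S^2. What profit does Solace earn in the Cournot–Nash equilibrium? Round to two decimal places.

4894.37

Flint's profit: π_F = (435 - Q)q_F - (128q_F + q_F²). Setting ∂π_F/∂q_F = 0: 307 - 4q_F - (q_S) = 0.
Solace's profit: π_S = (435 - Q)q_S - (126q_S + 2q_S²). Setting ∂π_S/∂q_S = 0: 309 - 6q_S - (q_F) = 0.
Best responses: q_F = (307 - q_S)/4, q_S = (309 - q_F)/6.
Solving the pair: q_F = 1533/23, q_S = 929/23.
Price P = 435 - 107.0435 = 327.9565.
Solace's profit: 327.9565·(929/23) - 126·(929/23) - 2(929/23)² = 4894.3724.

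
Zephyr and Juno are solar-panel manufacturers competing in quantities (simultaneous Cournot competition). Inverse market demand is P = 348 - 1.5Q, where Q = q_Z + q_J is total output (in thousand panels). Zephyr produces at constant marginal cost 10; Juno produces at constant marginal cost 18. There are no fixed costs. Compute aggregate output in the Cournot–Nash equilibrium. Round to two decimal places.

148.44

Zephyr's profit: π_Z = (348 - 1.5Q)q_Z - (10q_Z). Setting ∂π_Z/∂q_Z = 0: 338 - 3q_Z - (3/2)(q_J) = 0.
Juno's first-order condition: 330 - 3q_J - (3/2)(q_Z) = 0.
Rearranging gives the reaction functions q_Z = (338 - (3/2)q_J)/3 and q_J = (330 - (3/2)q_Z)/3.
Substituting one into the other gives q_Z = 692/9 and q_J = 644/9.
Total output Q = 692/9 + 644/9 = 1336/9.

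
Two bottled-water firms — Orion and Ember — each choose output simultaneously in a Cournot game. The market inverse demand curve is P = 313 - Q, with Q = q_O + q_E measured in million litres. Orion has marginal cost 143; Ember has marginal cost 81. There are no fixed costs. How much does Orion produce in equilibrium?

Orion's profit: π_O = (313 - Q)q_O - (143q_O). Setting ∂π_O/∂q_O = 0: 170 - 2q_O - (q_E) = 0.
Ember's first-order condition: 232 - 2q_E - (q_O) = 0.
Rearranging gives the reaction functions q_O = (170 - q_E)/2 and q_E = (232 - q_O)/2.
Solving the pair: q_O = 36, q_E = 98.

36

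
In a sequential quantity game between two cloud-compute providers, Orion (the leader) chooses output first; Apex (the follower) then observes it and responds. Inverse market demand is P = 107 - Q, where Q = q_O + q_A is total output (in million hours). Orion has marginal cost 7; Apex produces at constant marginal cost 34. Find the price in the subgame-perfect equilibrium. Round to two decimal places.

38.75

The follower Apex best-responds to any q_O: π_A = (107 - Q)q_A - 34q_A.
Setting the follower's marginal profit to zero, 73 - q_O - 2q_A = 0, i.e. q_A = (73 - q_O)/2.
The leader anticipates this reaction. Substituting into P = 107 - Q gives P = 141/2 - (1/2)q_O, so π_O = (141/2 - (1/2)q_O)q_O - 7q_O.
Maximising: ∂π_O/∂q_O = 127/2 - q_O = 0, giving q_O = 127/2.
Then q_A = (73 - 127/2)/2 = 19/4.
Total output Q = 273/4, so price P = 107 - 273/4 = 155/4.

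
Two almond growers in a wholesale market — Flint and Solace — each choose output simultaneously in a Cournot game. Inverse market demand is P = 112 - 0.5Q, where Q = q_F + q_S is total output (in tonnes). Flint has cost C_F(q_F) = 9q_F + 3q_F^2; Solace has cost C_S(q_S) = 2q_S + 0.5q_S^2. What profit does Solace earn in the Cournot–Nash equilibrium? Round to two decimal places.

Flint's profit: π_F = (112 - 0.5Q)q_F - (9q_F + 3q_F²). Setting ∂π_F/∂q_F = 0: 103 - 7q_F - (1/2)(q_S) = 0.
Solace's first-order condition: 110 - 2q_S - (1/2)(q_F) = 0.
So q_F = (103 - (1/2)q_S)/7 and q_S = (110 - (1/2)q_F)/2.
Substituting one into the other gives q_F = 604/55 and q_S = 52.2545.
Price P = 112 - (1/2)·63.2364 = 80.3818.
Solace's profit: 80.3818·52.2545 - 2·52.2545 - (1/2)·52.2545² = 2730.5375.

2730.54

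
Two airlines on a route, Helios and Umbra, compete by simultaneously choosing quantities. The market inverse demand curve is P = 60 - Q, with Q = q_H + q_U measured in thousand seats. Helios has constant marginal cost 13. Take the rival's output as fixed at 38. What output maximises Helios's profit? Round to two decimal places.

4.50

With the rival's output fixed at 38, Helios's profit is π_H = (60 - 38 - q_H)q_H - (13q_H) = (22 - q_H)q_H - (13q_H).
∂π_H/∂q_H = 9 - 2q_H = 0, so q_H = 9/2.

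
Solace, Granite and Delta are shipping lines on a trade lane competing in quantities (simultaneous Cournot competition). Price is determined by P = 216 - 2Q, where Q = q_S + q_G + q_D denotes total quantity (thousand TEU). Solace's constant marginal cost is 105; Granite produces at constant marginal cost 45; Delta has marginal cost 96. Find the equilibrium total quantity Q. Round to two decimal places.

Solace's profit: π_S = (216 - 2Q)q_S - (105q_S). Setting ∂π_S/∂q_S = 0: 111 - 4q_S - 2(q_G + q_D) = 0.
Granite's profit: π_G = (216 - 2Q)q_G - (45q_G). Setting ∂π_G/∂q_G = 0: 171 - 4q_G - 2(q_S + q_D) = 0.
Delta's profit: π_D = (216 - 2Q)q_D - (96q_D). Setting ∂π_D/∂q_D = 0: 120 - 4q_D - 2(q_S + q_G) = 0.
Adding the 3 first-order conditions: 402 − 8Q = 0, so Q = 201/4.
Back-substituting: q_S = (111 − 201/2)/2 = 21/4, q_G = (171 − 201/2)/2 = 141/4, q_D = (120 − 201/2)/2 = 39/4.
Total output Q = 21/4 + 141/4 + 39/4 = 201/4.

50.25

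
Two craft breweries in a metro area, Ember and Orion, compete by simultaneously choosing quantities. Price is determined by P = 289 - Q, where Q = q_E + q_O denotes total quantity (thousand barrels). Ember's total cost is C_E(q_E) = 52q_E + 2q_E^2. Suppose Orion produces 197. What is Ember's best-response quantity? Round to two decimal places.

With the rival's output fixed at 197, Ember's profit is π_E = (289 - 197 - q_E)q_E - (52q_E + 2q_E²) = (92 - q_E)q_E - (52q_E + 2q_E²).
∂π_E/∂q_E = 40 - 6q_E = 0, so q_E = 20/3.

6.67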